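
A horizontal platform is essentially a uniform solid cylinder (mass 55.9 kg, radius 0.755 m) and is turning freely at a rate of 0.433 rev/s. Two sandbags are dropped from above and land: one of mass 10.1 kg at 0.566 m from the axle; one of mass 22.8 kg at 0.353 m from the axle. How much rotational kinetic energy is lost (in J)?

The added mass arrives with no angular momentum about the axle, and any external torque about the axle is negligible, so the system's angular momentum is conserved.
I_p = ½(55.9)(0.755)² = 15.93 kg·m².
Added inertia Σmr² = (10.1)(0.566)² + (22.8)(0.353)² = 6.077 kg·m²; I_f = 15.93 + 6.077 = 22.01 kg·m².
ω_f = I_p ω_i / I_f = (15.93)(0.433) / 22.01 = 0.3134 rev/s.
KE_i = ½(15.93)(2.721 rad/s)² = 58.96 J; KE_f = ½(22.01)(1.969)² = 42.68 J.

energy lost ≈ 16.3 J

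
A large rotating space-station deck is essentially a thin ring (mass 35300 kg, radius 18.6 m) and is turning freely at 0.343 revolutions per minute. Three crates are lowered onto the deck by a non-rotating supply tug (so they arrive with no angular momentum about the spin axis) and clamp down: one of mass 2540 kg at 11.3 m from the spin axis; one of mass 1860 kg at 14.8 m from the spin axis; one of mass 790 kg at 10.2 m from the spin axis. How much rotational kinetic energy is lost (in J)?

No external torque acts about the spin axis; L_before = L_after.
I_p = (35300)(18.6)² = 1.221e+07 kg·m².
Added inertia Σmr² = (2540)(11.3)² + (1860)(14.8)² + (790)(10.2)² = 8.139e+05 kg·m²; I_f = 1.221e+07 + 8.139e+05 = 1.303e+07 kg·m².
ω_f = I_p ω_i / I_f = (1.221e+07)(0.343) / 1.303e+07 = 0.3216 rpm.
KE_i = ½(1.221e+07)(0.03592 rad/s)² = 7878 J; KE_f = ½(1.303e+07)(0.03367)² = 7386 J.

energy lost ≈ 492 J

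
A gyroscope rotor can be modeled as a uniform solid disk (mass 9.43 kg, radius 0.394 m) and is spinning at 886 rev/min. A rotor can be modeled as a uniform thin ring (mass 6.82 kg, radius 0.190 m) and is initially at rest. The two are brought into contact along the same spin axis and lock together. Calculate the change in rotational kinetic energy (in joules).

No external torque acts about the common axis, so total angular momentum is conserved.
Moments of inertia: I_A = ½(9.43)(0.394)² = 0.7319 kg·m²; I_B = (6.82)(0.190)² = 0.2462 kg·m².
Taking A's sense as positive: L = (0.7319)(886) = 648.5 kg·m²·rpm.
Combined I = 0.7319 + 0.2462 = 0.9781 kg·m².
ω_f = L / I = 648.5 / 0.9781 = 663.0 rpm.
KE_i = ½ΣIω² = 3150 J; KE_f = ½(0.9781)(69.43)² = 2357 J.

ΔKE ≈ -793 J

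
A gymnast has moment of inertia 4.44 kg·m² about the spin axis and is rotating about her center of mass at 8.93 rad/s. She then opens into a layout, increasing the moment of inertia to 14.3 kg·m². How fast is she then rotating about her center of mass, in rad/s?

ω₂ ≈ 2.77 rad/s

No external torque acts about the spin axis, so angular momentum is conserved.
ω₂ = I₁ω₁ / I₂ = (4.440)(8.93 rad/s) / (14.30) = 2.773 rad/s.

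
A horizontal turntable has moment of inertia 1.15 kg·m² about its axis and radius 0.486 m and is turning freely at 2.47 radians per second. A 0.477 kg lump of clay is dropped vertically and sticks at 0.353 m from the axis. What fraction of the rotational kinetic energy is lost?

No external torque acts about the axis; L_before = L_after.
Added inertia Σmr² = (0.477)(0.353)² = 0.05944 kg·m²; I_f = 1.150 + 0.05944 = 1.209 kg·m².
ω_f = I_p ω_i / I_f = (1.150)(2.47) / 1.209 = 2.349 rad/s.
KE_i = ½(1.150)(2.470 rad/s)² = 3.508 J; KE_f = ½(1.209)(2.349)² = 3.336 J.
Fraction lost = 0.04915.

fraction ≈ 0.0491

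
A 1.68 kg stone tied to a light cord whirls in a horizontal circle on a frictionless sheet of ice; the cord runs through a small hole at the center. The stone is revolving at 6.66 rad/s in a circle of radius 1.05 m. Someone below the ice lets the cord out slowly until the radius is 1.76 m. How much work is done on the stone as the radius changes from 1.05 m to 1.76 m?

W ≈ -26.5 J

No torque about the axis ⇒ m r₁² ω₁ = m r₂² ω₂.
ω₂ = ω₁ (r₁/r₂)² = (6.66)(1.05/1.76)² = 2.370 rad/s.
W = ΔKE = ½m(v₂² − v₁²) = -26.46 J.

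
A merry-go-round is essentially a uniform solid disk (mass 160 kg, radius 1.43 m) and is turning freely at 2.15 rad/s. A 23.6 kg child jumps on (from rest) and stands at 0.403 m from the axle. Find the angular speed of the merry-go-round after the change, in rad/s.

The added mass arrives with no angular momentum about the axle, and any external torque about the axle is negligible, so the system's angular momentum is conserved.
I_p = ½(160)(1.43)² = 163.6 kg·m².
Added inertia Σmr² = (23.6)(0.403)² = 3.833 kg·m²; I_f = 163.6 + 3.833 = 167.4 kg·m².
ω_f = I_p ω_i / I_f = (163.6)(2.15) / 167.4 = 2.101 rad/s.

ω_f ≈ 2.10 rad/s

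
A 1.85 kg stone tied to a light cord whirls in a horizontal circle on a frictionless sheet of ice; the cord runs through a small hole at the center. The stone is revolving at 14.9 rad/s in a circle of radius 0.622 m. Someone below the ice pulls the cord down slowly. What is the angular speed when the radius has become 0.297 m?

ω₂ ≈ 65.4 rad/s

No torque about the axis ⇒ m r₁² ω₁ = m r₂² ω₂.
ω₂ = ω₁ (r₁/r₂)² = (14.9)(0.622/0.297)² = 65.35 rad/s.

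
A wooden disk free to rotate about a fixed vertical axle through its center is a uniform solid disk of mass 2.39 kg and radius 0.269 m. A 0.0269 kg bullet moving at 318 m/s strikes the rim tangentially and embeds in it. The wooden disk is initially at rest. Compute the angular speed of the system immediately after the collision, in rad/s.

About the axle the impulsive forces during the collision are internal, so angular momentum about that axis is conserved.
I_p = ½(2.39)(0.269)² = 0.08647 kg·m². Taking the sense of the bullet's angular momentum as positive, L_{bullet} = m v R = (0.0269)(318)(0.269) = 2.301 kg·m²/s.
L_i = 0 + 2.301 = 2.301 kg·m²/s.
After sticking, I_f = I_p + m R² = 0.08647 + (0.0269)(0.269)² = 0.08842 kg·m².
ω_f = L_i / I_f = 2.301 / 0.08842 = 26.03 rad/s.

|ω_f| ≈ 26.0 rad/s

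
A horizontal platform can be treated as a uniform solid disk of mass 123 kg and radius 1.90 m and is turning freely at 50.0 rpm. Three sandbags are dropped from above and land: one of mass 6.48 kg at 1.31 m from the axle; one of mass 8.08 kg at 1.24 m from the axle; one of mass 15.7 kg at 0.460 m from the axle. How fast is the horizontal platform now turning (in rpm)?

The added mass arrives with no angular momentum about the axle, and any external torque about the axle is negligible, so the system's angular momentum is conserved.
I_p = ½(123)(1.90)² = 222.0 kg·m².
Added inertia Σmr² = (6.48)(1.31)² + (8.08)(1.24)² + (15.7)(0.460)² = 26.87 kg·m²; I_f = 222.0 + 26.87 = 248.9 kg·m².
ω_f = I_p ω_i / I_f = (222.0)(50.0) / 248.9 = 44.60 rpm.

ω_f ≈ 44.6 rpm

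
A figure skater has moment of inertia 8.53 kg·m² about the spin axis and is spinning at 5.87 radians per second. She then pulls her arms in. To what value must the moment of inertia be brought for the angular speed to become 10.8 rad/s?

No external torque acts about the spin axis, so angular momentum is conserved.
I₂ = I₁ω₁ / ω₂ = (8.53)(5.87) / (10.8) = 4.636 kg·m².

I₂ ≈ 4.64 kg·m²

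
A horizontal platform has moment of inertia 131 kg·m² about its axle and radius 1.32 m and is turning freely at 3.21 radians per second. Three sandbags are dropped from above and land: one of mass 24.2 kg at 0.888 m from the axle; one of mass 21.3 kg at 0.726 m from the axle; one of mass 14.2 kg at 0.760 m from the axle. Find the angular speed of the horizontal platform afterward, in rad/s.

ω_f ≈ 2.48 rad/s

No external torque acts about the axle; L_before = L_after.
Added inertia Σmr² = (24.2)(0.888)² + (21.3)(0.726)² + (14.2)(0.760)² = 38.51 kg·m²; I_f = 131.0 + 38.51 = 169.5 kg·m².
ω_f = I_p ω_i / I_f = (131.0)(3.21) / 169.5 = 2.481 rad/s.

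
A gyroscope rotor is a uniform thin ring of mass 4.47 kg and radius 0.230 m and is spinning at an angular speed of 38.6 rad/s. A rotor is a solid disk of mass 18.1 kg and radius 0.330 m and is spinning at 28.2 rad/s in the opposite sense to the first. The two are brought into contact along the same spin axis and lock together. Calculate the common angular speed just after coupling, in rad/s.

No external torque acts about the common axis, so total angular momentum is conserved.
Moments of inertia: I_A = (4.47)(0.230)² = 0.2365 kg·m²; I_B = ½(18.1)(0.330)² = 0.9855 kg·m².
Taking A's sense as positive: L = (0.2365)(38.6) − (0.9855)(28.2) = -18.66 kg·m²·rad/s.
Combined I = 0.2365 + 0.9855 = 1.222 kg·m².
ω_f = L / I = -18.66 / 1.222 = -15.27 rad/s.

|ω_f| ≈ 15.3 rad/s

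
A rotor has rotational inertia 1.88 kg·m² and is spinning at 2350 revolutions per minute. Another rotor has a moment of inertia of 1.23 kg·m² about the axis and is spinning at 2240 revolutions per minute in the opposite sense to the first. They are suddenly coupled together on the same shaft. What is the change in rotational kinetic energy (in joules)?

The coupling torques are internal; angular momentum about the shared axis is conserved.
Taking A's sense as positive: L = (1.880)(2350) − (1.230)(2240) = 1663 kg·m²·rpm.
Combined I = 1.880 + 1.230 = 3.110 kg·m².
ω_f = L / I = 1663 / 3.110 = 534.7 rpm.
KE_i = ½ΣIω² = 90770 J; KE_f = ½(3.110)(55.99)² = 4875 J.

ΔKE ≈ -85900 J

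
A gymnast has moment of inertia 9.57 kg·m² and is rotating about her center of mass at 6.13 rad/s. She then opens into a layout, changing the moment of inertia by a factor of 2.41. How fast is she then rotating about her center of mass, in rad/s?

Angular momentum about the spin axis is conserved since the torque about it is zero.
I₂ = 2.41 × 9.57 = 23.06 kg·m².
ω₂ = I₁ω₁ / I₂ = (9.570)(6.13 rad/s) / (23.06) = 2.544 rad/s.

ω₂ ≈ 2.54 rad/s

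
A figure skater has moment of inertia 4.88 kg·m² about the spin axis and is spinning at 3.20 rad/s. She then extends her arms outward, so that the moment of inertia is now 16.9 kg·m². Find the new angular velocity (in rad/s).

With no external torque about the axis, L is conserved: I₁ω₁ = I₂ω₂.
ω₂ = I₁ω₁ / I₂ = (4.880)(3.20 rad/s) / (16.90) = 0.9240 rad/s.

ω₂ ≈ 0.924 rad/s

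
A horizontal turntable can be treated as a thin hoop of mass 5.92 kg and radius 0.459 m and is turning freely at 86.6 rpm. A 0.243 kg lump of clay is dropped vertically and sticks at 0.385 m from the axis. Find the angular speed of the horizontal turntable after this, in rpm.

ω_f ≈ 84.2 rpm

No external torque acts about the axis; L_before = L_after.
I_p = (5.92)(0.459)² = 1.247 kg·m².
Added inertia Σmr² = (0.243)(0.385)² = 0.03602 kg·m²; I_f = 1.247 + 0.03602 = 1.283 kg·m².
ω_f = I_p ω_i / I_f = (1.247)(86.6) / 1.283 = 84.17 rpm.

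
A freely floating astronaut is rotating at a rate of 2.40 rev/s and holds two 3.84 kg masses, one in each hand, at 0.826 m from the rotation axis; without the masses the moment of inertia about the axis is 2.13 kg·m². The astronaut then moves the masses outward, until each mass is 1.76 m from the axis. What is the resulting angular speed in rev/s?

ω₂ ≈ 0.682 rev/s

With no external torque about the axis, L is conserved: I₁ω₁ = I₂ω₂.
I₁ = 2.13 + 2(3.84)(0.826)² = 7.370 kg·m²; I₂ = 2.13 + 2(3.84)(1.76)² = 25.92 kg·m².
ω₂ = I₁ω₁ / I₂ = (7.370)(2.40 rev/s) / (25.92) = 0.6824 rev/s.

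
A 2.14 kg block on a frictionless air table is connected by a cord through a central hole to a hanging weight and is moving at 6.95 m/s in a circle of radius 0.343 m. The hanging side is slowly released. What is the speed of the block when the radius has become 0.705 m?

v₂ ≈ 3.38 m/s

Central (radial) force ⇒ zero torque about the center ⇒ m v r is constant.
v₂ = v₁ r₁ / r₂ = (6.95)(0.343) / (0.705) = 3.381 m/s.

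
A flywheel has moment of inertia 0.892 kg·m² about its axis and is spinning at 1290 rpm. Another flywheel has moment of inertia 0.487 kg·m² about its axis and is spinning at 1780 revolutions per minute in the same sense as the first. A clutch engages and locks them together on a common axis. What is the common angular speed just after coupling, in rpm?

|ω_f| ≈ 1460 rpm

No external torque acts about the common axis, so total angular momentum is conserved.
Taking A's sense as positive: L = (0.8920)(1290) + (0.4870)(1780) = 2018 kg·m²·rpm.
Combined I = 0.8920 + 0.4870 = 1.379 kg·m².
ω_f = L / I = 2018 / 1.379 = 1463 rpm.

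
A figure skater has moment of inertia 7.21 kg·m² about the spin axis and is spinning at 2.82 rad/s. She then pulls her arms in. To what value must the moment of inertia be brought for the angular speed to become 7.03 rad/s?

I₂ ≈ 2.89 kg·m²

Angular momentum about the spin axis is conserved since the torque about it is zero.
I₂ = I₁ω₁ / ω₂ = (7.21)(2.82) / (7.03) = 2.892 kg·m².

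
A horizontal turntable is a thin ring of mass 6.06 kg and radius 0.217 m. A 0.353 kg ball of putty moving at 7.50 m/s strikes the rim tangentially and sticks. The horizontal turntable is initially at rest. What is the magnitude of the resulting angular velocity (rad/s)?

The axle reaction passes through the axle and exerts no torque about it; angular momentum about the axle is conserved through the impact.
I_p = (6.06)(0.217)² = 0.2854 kg·m². Taking the sense of the ball of putty's angular momentum as positive, L_{ball} = m v R = (0.353)(7.50)(0.217) = 0.5745 kg·m²/s.
L_i = 0 + 0.5745 = 0.5745 kg·m²/s.
After sticking, I_f = I_p + m R² = 0.2854 + (0.353)(0.217)² = 0.3020 kg·m².
ω_f = L_i / I_f = 0.5745 / 0.3020 = 1.902 rad/s.

|ω_f| ≈ 1.90 rad/s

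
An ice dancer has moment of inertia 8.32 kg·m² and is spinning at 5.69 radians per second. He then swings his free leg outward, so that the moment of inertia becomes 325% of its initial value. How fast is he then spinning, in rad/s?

ω₂ ≈ 1.75 rad/s

With no external torque about the axis, L is conserved: I₁ω₁ = I₂ω₂.
I₂ = 3.25 × 8.32 = 27.04 kg·m².
ω₂ = I₁ω₁ / I₂ = (8.320)(5.69 rad/s) / (27.04) = 1.751 rad/s.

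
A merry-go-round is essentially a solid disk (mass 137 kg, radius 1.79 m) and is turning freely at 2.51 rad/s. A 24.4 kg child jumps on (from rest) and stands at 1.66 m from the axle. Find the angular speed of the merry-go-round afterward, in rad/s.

ω_f ≈ 1.92 rad/s

The added mass arrives with no angular momentum about the axle, and any external torque about the axle is negligible, so the system's angular momentum is conserved.
I_p = ½(137)(1.79)² = 219.5 kg·m².
Added inertia Σmr² = (24.4)(1.66)² = 67.24 kg·m²; I_f = 219.5 + 67.24 = 286.7 kg·m².
ω_f = I_p ω_i / I_f = (219.5)(2.51) / 286.7 = 1.921 rad/s.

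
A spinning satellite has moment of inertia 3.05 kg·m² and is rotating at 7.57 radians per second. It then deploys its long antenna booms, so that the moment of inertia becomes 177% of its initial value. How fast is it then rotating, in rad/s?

ω₂ ≈ 4.28 rad/s

Angular momentum about the spin axis is conserved since the torque about it is zero.
I₂ = 1.77 × 3.05 = 5.398 kg·m².
ω₂ = I₁ω₁ / I₂ = (3.050)(7.57 rad/s) / (5.398) = 4.277 rad/s.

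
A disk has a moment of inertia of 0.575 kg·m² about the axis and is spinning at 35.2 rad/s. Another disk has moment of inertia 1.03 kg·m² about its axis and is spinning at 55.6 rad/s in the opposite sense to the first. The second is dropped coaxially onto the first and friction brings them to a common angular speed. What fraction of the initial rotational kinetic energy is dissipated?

fraction ≈ 0.781

The coupling torques are internal; angular momentum about the shared axis is conserved.
Taking A's sense as positive: L = (0.5750)(35.2) − (1.030)(55.6) = -37.03 kg·m²·rad/s.
Combined I = 0.5750 + 1.030 = 1.605 kg·m².
ω_f = L / I = -37.03 / 1.605 = -23.07 rad/s.
KE_i = ½ΣIω² = 1948 J; KE_f = ½(1.605)(23.07)² = 427.1 J.
Fraction dissipated = (KE_i − KE_f)/KE_i = 0.7808.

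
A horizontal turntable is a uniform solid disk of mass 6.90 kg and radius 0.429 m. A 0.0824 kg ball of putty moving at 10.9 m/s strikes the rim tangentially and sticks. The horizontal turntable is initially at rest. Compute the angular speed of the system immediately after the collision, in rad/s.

The axle reaction passes through the axle and exerts no torque about it; angular momentum about the axle is conserved through the impact.
I_p = ½(6.90)(0.429)² = 0.6349 kg·m². Taking the sense of the ball of putty's angular momentum as positive, L_{ball} = m v R = (0.0824)(10.9)(0.429) = 0.3853 kg·m²/s.
L_i = 0 + 0.3853 = 0.3853 kg·m²/s.
After sticking, I_f = I_p + m R² = 0.6349 + (0.0824)(0.429)² = 0.6501 kg·m².
ω_f = L_i / I_f = 0.3853 / 0.6501 = 0.5927 rad/s.

|ω_f| ≈ 0.593 rad/s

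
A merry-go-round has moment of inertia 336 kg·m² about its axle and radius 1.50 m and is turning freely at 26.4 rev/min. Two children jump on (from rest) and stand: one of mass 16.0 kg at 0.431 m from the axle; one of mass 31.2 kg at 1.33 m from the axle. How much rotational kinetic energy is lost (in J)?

The added mass arrives with no angular momentum about the axle, and any external torque about the axle is negligible, so the system's angular momentum is conserved.
Added inertia Σmr² = (16.0)(0.431)² + (31.2)(1.33)² = 58.16 kg·m²; I_f = 336.0 + 58.16 = 394.2 kg·m².
ω_f = I_p ω_i / I_f = (336.0)(26.4) / 394.2 = 22.50 rpm.
KE_i = ½(336.0)(2.765 rad/s)² = 1284 J; KE_f = ½(394.2)(2.357)² = 1095 J.

energy lost ≈ 189 J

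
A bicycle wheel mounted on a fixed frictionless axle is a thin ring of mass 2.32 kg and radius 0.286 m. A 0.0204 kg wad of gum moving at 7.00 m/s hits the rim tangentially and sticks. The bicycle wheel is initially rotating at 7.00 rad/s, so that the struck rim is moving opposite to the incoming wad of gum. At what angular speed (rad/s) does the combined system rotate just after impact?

The axle reaction passes through the axle and exerts no torque about it; angular momentum about the axle is conserved through the impact.
I_p = (2.32)(0.286)² = 0.1898 kg·m². Taking the sense of the wad of gum's angular momentum as positive, L_{wad} = m v R = (0.0204)(7.00)(0.286) = 0.04084 kg·m²/s.
L_i = −I_p ω_p + m v R = −(0.1898)(7.00) + 0.04084 = -1.288 kg·m²/s.
After sticking, I_f = I_p + m R² = 0.1898 + (0.0204)(0.286)² = 0.1914 kg·m².
ω_f = L_i / I_f = -1.288 / 0.1914 = -6.726 rad/s.

|ω_f| ≈ 6.73 rad/s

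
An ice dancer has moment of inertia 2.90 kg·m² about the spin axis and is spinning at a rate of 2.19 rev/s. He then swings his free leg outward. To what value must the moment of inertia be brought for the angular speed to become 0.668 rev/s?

Angular momentum about the spin axis is conserved since the torque about it is zero.
I₂ = I₁ω₁ / ω₂ = (2.90)(2.19) / (0.668) = 9.507 kg·m².

I₂ ≈ 9.51 kg·m²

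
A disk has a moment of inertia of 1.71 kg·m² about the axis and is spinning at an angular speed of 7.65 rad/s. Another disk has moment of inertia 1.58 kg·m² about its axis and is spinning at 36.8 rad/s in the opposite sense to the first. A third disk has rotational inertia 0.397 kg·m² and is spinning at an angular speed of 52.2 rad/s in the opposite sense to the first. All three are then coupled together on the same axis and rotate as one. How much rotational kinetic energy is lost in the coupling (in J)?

ΔKE lost ≈ 1070 J

No external torque acts about the common axis, so total angular momentum is conserved.
Taking A's sense as positive: L = (1.710)(7.65) − (1.580)(36.8) − (0.3970)(52.2) = -65.79 kg·m²·rad/s.
Combined I = 1.710 + 1.580 + 0.3970 = 3.687 kg·m².
ω_f = L / I = -65.79 / 3.687 = -17.84 rad/s.
KE_i = ½ΣIω² = 1661 J; KE_f = ½(3.687)(17.84)² = 586.9 J.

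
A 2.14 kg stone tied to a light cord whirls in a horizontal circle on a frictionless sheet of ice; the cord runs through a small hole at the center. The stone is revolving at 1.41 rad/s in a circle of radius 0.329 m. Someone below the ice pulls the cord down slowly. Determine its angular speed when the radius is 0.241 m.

The constraining force is radial, so m r² ω about the center is conserved.
ω₂ = ω₁ (r₁/r₂)² = (1.41)(0.329/0.241)² = 2.628 rad/s.

ω₂ ≈ 2.63 rad/s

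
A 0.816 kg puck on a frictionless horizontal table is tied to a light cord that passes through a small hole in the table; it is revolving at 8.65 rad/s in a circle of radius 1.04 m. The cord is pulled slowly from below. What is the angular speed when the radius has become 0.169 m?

ω₂ ≈ 328 rad/s

The constraining force is radial, so m r² ω about the center is conserved.
ω₂ = ω₁ (r₁/r₂)² = (8.65)(1.04/0.169)² = 327.6 rad/s.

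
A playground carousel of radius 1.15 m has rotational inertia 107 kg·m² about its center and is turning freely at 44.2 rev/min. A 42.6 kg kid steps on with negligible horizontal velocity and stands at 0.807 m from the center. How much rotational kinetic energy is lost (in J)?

No external torque acts about the center; L_before = L_after.
Added inertia Σmr² = (42.6)(0.807)² = 27.74 kg·m²; I_f = 107.0 + 27.74 = 134.7 kg·m².
ω_f = I_p ω_i / I_f = (107.0)(44.2) / 134.7 = 35.10 rpm.
KE_i = ½(107.0)(4.629 rad/s)² = 1146 J; KE_f = ½(134.7)(3.676)² = 910.2 J.

energy lost ≈ 236 J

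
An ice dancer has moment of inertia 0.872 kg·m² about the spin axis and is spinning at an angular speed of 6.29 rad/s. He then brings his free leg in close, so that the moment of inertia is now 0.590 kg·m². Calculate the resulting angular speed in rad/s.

ω₂ ≈ 9.30 rad/s

With no external torque about the axis, L is conserved: I₁ω₁ = I₂ω₂.
ω₂ = I₁ω₁ / I₂ = (0.8720)(6.29 rad/s) / (0.5900) = 9.296 rad/s.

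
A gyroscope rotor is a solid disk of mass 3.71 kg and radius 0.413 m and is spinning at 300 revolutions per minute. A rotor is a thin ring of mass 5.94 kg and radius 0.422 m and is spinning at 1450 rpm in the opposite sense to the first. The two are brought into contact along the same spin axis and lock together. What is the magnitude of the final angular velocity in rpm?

|ω_f| ≈ 1050 rpm

No external torque acts about the common axis, so total angular momentum is conserved.
Moments of inertia: I_A = ½(3.71)(0.413)² = 0.3164 kg·m²; I_B = (5.94)(0.422)² = 1.058 kg·m².
Taking A's sense as positive: L = (0.3164)(300) − (1.058)(1450) = -1439 kg·m²·rpm.
Combined I = 0.3164 + 1.058 = 1.374 kg·m².
ω_f = L / I = -1439 / 1.374 = -1047 rpm.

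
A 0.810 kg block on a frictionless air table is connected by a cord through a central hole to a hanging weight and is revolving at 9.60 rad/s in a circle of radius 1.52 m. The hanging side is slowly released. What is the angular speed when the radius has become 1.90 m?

The constraining force is radial, so m r² ω about the center is conserved.
ω₂ = ω₁ (r₁/r₂)² = (9.60)(1.52/1.90)² = 6.144 rad/s.

ω₂ ≈ 6.14 rad/s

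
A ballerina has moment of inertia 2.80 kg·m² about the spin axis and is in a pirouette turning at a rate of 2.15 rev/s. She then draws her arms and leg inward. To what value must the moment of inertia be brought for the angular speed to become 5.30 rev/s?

With no external torque about the axis, L is conserved: I₁ω₁ = I₂ω₂.
I₂ = I₁ω₁ / ω₂ = (2.80)(2.15) / (5.30) = 1.136 kg·m².

I₂ ≈ 1.14 kg·m²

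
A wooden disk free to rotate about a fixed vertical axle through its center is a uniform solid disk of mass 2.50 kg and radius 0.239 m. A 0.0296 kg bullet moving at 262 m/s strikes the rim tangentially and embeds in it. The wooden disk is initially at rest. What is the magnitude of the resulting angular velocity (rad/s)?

About the axle the impulsive forces during the collision are internal, so angular momentum about that axis is conserved.
I_p = ½(2.50)(0.239)² = 0.07140 kg·m². Taking the sense of the bullet's angular momentum as positive, L_{bullet} = m v R = (0.0296)(262)(0.239) = 1.853 kg·m²/s.
L_i = 0 + 1.853 = 1.853 kg·m²/s.
After sticking, I_f = I_p + m R² = 0.07140 + (0.0296)(0.239)² = 0.07309 kg·m².
ω_f = L_i / I_f = 1.853 / 0.07309 = 25.36 rad/s.

|ω_f| ≈ 25.4 rad/s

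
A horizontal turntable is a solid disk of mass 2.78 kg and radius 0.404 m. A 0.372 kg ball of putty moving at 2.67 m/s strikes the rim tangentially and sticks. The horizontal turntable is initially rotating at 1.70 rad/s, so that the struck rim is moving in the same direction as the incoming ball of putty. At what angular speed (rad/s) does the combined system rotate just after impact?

The axle reaction passes through the axle and exerts no torque about it; angular momentum about the axle is conserved through the impact.
I_p = ½(2.78)(0.404)² = 0.2269 kg·m². Taking the sense of the ball of putty's angular momentum as positive, L_{ball} = m v R = (0.372)(2.67)(0.404) = 0.4013 kg·m²/s.
L_i = +I_p ω_p + m v R = +(0.2269)(1.70) + 0.4013 = 0.7869 kg·m²/s.
After sticking, I_f = I_p + m R² = 0.2269 + (0.372)(0.404)² = 0.2876 kg·m².
ω_f = L_i / I_f = 0.7869 / 0.2876 = 2.736 rad/s.

|ω_f| ≈ 2.74 rad/s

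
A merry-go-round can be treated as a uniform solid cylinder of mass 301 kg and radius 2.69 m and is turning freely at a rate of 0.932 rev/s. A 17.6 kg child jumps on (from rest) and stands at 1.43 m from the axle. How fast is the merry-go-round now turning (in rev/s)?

No external torque acts about the axle; L_before = L_after.
I_p = ½(301)(2.69)² = 1089 kg·m².
Added inertia Σmr² = (17.6)(1.43)² = 35.99 kg·m²; I_f = 1089 + 35.99 = 1125 kg·m².
ω_f = I_p ω_i / I_f = (1089)(0.932) / 1125 = 0.9022 rev/s.

ω_f ≈ 0.902 rev/s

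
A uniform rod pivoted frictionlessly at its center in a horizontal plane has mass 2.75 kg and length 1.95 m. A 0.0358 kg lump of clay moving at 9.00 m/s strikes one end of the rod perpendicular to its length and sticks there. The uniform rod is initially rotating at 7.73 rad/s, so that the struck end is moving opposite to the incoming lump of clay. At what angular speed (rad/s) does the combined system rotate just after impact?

About the pivot the impulsive forces during the collision are internal, so angular momentum about that axis is conserved.
I_p = (1/12)(2.75)(1.95)² = 0.8714 kg·m². Taking the sense of the lump of clay's angular momentum as positive, L_{lump} = m v R = (0.0358)(9.00)(1.95/2) = 0.3141 kg·m²/s.
L_i = −I_p ω_p + m v R = −(0.8714)(7.73) + 0.3141 = -6.422 kg·m²/s.
After sticking, I_f = I_p + m R² = 0.8714 + (0.0358)(1.95/2)² = 0.9054 kg·m².
ω_f = L_i / I_f = -6.422 / 0.9054 = -7.093 rad/s.

|ω_f| ≈ 7.09 rad/s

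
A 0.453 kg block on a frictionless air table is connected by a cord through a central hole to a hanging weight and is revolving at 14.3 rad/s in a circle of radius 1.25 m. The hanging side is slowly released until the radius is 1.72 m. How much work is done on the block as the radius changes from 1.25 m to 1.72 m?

W ≈ -34.1 J

The constraining force is radial, so m r² ω about the center is conserved.
ω₂ = ω₁ (r₁/r₂)² = (14.3)(1.25/1.72)² = 7.553 rad/s.
W = ΔKE = ½m(v₂² − v₁²) = -34.15 J.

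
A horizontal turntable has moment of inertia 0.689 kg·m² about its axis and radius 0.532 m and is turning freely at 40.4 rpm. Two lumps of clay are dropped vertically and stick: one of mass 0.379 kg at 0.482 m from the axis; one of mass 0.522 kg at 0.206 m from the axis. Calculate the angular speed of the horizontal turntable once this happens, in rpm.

The added mass arrives with no angular momentum about the axis, and any external torque about the axis is negligible, so the system's angular momentum is conserved.
Added inertia Σmr² = (0.379)(0.482)² + (0.522)(0.206)² = 0.1102 kg·m²; I_f = 0.6890 + 0.1102 = 0.7992 kg·m².
ω_f = I_p ω_i / I_f = (0.6890)(40.4) / 0.7992 = 34.83 rpm.

ω_f ≈ 34.8 rpm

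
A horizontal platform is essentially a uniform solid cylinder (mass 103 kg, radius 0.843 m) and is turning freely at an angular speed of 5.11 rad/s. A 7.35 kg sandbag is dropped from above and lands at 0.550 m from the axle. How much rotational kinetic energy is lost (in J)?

energy lost ≈ 27.4 J

No external torque acts about the axle; L_before = L_after.
I_p = ½(103)(0.843)² = 36.60 kg·m².
Added inertia Σmr² = (7.35)(0.550)² = 2.223 kg·m²; I_f = 36.60 + 2.223 = 38.82 kg·m².
ω_f = I_p ω_i / I_f = (36.60)(5.11) / 38.82 = 4.817 rad/s.
KE_i = ½(36.60)(5.110 rad/s)² = 477.8 J; KE_f = ½(38.82)(4.817)² = 450.5 J.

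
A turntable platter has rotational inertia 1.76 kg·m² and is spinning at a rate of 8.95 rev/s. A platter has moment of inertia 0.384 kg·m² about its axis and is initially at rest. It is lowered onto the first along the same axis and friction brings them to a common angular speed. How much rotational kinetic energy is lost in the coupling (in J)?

ΔKE lost ≈ 498 J

No external torque acts about the common axis, so total angular momentum is conserved.
Taking A's sense as positive: L = (1.760)(8.95) = 15.75 kg·m²·rev/s.
Combined I = 1.760 + 0.3840 = 2.144 kg·m².
ω_f = L / I = 15.75 / 2.144 = 7.347 rev/s.
KE_i = ½ΣIω² = 2783 J; KE_f = ½(2.144)(46.16)² = 2284 J.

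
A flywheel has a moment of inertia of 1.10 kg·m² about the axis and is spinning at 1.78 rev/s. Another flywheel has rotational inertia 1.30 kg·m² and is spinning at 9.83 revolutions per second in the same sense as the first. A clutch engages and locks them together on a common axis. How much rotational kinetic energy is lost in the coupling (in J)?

ΔKE lost ≈ 762 J

No external torque acts about the common axis, so total angular momentum is conserved.
Taking A's sense as positive: L = (1.100)(1.78) + (1.300)(9.83) = 14.74 kg·m²·rev/s.
Combined I = 1.100 + 1.300 = 2.400 kg·m².
ω_f = L / I = 14.74 / 2.400 = 6.140 rev/s.
KE_i = ½ΣIω² = 2548 J; KE_f = ½(2.400)(38.58)² = 1786 J.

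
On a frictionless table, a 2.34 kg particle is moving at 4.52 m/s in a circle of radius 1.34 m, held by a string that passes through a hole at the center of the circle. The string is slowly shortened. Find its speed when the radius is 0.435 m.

v₂ ≈ 13.9 m/s

The only horizontal force on the mass is along the cord (radial), so it exerts no torque about the hole and angular momentum m v r is conserved.
v₂ = v₁ r₁ / r₂ = (4.52)(1.34) / (0.435) = 13.92 m/s.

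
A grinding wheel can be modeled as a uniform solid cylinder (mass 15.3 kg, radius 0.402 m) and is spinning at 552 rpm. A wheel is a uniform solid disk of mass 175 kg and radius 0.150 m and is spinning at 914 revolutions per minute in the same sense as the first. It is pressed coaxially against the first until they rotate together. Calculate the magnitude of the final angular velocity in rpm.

|ω_f| ≈ 774 rpm

The coupling torques are internal; angular momentum about the shared axis is conserved.
Moments of inertia: I_A = ½(15.3)(0.402)² = 1.236 kg·m²; I_B = ½(175)(0.150)² = 1.969 kg·m².
Taking A's sense as positive: L = (1.236)(552) + (1.969)(914) = 2482 kg·m²·rpm.
Combined I = 1.236 + 1.969 = 3.205 kg·m².
ω_f = L / I = 2482 / 3.205 = 774.4 rpm.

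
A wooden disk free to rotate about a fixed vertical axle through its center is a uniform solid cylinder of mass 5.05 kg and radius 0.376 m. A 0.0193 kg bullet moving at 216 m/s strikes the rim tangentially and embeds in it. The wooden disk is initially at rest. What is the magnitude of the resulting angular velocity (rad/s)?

|ω_f| ≈ 4.36 rad/s

The axle reaction passes through the axle and exerts no torque about it; angular momentum about the axle is conserved through the impact.
I_p = ½(5.05)(0.376)² = 0.3570 kg·m². Taking the sense of the bullet's angular momentum as positive, L_{bullet} = m v R = (0.0193)(216)(0.376) = 1.567 kg·m²/s.
L_i = 0 + 1.567 = 1.567 kg·m²/s.
After sticking, I_f = I_p + m R² = 0.3570 + (0.0193)(0.376)² = 0.3597 kg·m².
ω_f = L_i / I_f = 1.567 / 0.3597 = 4.358 rad/s.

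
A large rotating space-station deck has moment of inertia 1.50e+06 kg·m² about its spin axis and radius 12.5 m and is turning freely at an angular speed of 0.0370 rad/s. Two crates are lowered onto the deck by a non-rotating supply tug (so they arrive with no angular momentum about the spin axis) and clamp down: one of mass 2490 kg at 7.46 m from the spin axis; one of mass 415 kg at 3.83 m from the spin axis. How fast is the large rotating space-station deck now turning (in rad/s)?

ω_f ≈ 0.0337 rad/s

The added mass arrives with no angular momentum about the spin axis, and any external torque about the spin axis is negligible, so the system's angular momentum is conserved.
Added inertia Σmr² = (2490)(7.46)² + (415)(3.83)² = 1.447e+05 kg·m²; I_f = 1.500e+06 + 1.447e+05 = 1.645e+06 kg·m².
ω_f = I_p ω_i / I_f = (1.500e+06)(0.0370) / 1.645e+06 = 0.03375 rad/s.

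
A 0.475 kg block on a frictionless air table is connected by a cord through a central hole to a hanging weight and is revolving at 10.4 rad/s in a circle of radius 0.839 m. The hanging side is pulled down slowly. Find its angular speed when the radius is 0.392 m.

No torque about the axis ⇒ m r₁² ω₁ = m r₂² ω₂.
ω₂ = ω₁ (r₁/r₂)² = (10.4)(0.839/0.392)² = 47.64 rad/s.

ω₂ ≈ 47.6 rad/s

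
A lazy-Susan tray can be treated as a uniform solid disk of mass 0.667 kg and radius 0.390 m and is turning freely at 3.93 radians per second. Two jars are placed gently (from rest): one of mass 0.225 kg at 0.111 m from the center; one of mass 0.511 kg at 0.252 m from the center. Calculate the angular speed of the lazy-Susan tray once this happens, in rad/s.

The added mass arrives with no angular momentum about the center, and any external torque about the center is negligible, so the system's angular momentum is conserved.
I_p = ½(0.667)(0.390)² = 0.05073 kg·m².
Added inertia Σmr² = (0.225)(0.111)² + (0.511)(0.252)² = 0.03522 kg·m²; I_f = 0.05073 + 0.03522 = 0.08595 kg·m².
ω_f = I_p ω_i / I_f = (0.05073)(3.93) / 0.08595 = 2.319 rad/s.

ω_f ≈ 2.32 rad/s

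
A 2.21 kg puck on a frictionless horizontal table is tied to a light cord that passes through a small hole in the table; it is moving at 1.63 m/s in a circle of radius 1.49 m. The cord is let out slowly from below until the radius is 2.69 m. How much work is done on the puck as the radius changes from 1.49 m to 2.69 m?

The only horizontal force on the mass is along the cord (radial), so it exerts no torque about the hole and angular momentum m v r is conserved.
v₂ = v₁ r₁ / r₂ = (1.63)(1.49) / (2.69) = 0.9029 m/s.
W = ΔKE = ½m(v₂² − v₁²) = -2.035 J.

W ≈ -2.04 J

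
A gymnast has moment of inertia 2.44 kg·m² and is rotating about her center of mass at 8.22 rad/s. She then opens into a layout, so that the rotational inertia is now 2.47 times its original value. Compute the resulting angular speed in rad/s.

ω₂ ≈ 3.33 rad/s

No external torque acts about the spin axis, so angular momentum is conserved.
I₂ = 2.47 × 2.44 = 6.027 kg·m².
ω₂ = I₁ω₁ / I₂ = (2.440)(8.22 rad/s) / (6.027) = 3.328 rad/s.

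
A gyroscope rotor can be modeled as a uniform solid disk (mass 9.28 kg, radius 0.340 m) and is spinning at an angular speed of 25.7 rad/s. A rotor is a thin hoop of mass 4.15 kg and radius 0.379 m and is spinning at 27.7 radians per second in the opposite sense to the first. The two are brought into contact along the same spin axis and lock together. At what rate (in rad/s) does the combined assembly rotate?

|ω_f| ≈ 2.41 rad/s

The coupling torques are internal; angular momentum about the shared axis is conserved.
Moments of inertia: I_A = ½(9.28)(0.340)² = 0.5364 kg·m²; I_B = (4.15)(0.379)² = 0.5961 kg·m².
Taking A's sense as positive: L = (0.5364)(25.7) − (0.5961)(27.7) = -2.727 kg·m²·rad/s.
Combined I = 0.5364 + 0.5961 = 1.132 kg·m².
ω_f = L / I = -2.727 / 1.132 = -2.408 rad/s.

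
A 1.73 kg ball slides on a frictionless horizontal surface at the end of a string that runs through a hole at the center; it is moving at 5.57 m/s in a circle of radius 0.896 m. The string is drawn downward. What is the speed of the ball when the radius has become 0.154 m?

The only horizontal force on the mass is along the cord (radial), so it exerts no torque about the hole and angular momentum m v r is conserved.
v₂ = v₁ r₁ / r₂ = (5.57)(0.896) / (0.154) = 32.41 m/s.

v₂ ≈ 32.4 m/s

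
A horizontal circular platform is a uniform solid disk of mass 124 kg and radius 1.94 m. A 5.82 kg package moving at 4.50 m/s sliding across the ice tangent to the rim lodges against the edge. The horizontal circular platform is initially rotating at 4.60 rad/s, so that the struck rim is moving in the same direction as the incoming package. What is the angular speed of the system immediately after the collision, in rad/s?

|ω_f| ≈ 4.40 rad/s

The axle reaction passes through the central axle and exerts no torque about it; angular momentum about the central axle is conserved through the impact.
I_p = ½(124)(1.94)² = 233.3 kg·m². Taking the sense of the package's angular momentum as positive, L_{package} = m v R = (5.82)(4.50)(1.94) = 50.81 kg·m²/s.
L_i = +I_p ω_p + m v R = +(233.3)(4.60) + 50.81 = 1124 kg·m²/s.
After sticking, I_f = I_p + m R² = 233.3 + (5.82)(1.94)² = 255.2 kg·m².
ω_f = L_i / I_f = 1124 / 255.2 = 4.404 rad/s.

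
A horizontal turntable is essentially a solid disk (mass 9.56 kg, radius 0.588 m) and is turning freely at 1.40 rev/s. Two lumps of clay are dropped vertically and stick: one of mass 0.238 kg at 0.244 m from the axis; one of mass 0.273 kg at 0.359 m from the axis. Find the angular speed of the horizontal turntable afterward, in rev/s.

ω_f ≈ 1.36 rev/s

The added mass arrives with no angular momentum about the axis, and any external torque about the axis is negligible, so the system's angular momentum is conserved.
I_p = ½(9.56)(0.588)² = 1.653 kg·m².
Added inertia Σmr² = (0.238)(0.244)² + (0.273)(0.359)² = 0.04935 kg·m²; I_f = 1.653 + 0.04935 = 1.702 kg·m².
ω_f = I_p ω_i / I_f = (1.653)(1.40) / 1.702 = 1.359 rev/s.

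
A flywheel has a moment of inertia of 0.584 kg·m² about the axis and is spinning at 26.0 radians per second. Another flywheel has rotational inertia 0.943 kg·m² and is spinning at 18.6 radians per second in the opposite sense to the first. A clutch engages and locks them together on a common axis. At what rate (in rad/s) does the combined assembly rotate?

|ω_f| ≈ 1.54 rad/s

No external torque acts about the common axis, so total angular momentum is conserved.
Taking A's sense as positive: L = (0.5840)(26.0) − (0.9430)(18.6) = -2.356 kg·m²·rad/s.
Combined I = 0.5840 + 0.9430 = 1.527 kg·m².
ω_f = L / I = -2.356 / 1.527 = -1.543 rad/s.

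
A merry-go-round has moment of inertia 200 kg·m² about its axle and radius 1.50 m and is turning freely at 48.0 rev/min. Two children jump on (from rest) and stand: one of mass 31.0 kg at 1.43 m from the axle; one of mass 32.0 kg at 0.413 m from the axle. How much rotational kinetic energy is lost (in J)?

No external torque acts about the axle; L_before = L_after.
Added inertia Σmr² = (31.0)(1.43)² + (32.0)(0.413)² = 68.85 kg·m²; I_f = 200.0 + 68.85 = 268.9 kg·m².
ω_f = I_p ω_i / I_f = (200.0)(48.0) / 268.9 = 35.71 rpm.
KE_i = ½(200.0)(5.027 rad/s)² = 2527 J; KE_f = ½(268.9)(3.739)² = 1880 J.

energy lost ≈ 647 J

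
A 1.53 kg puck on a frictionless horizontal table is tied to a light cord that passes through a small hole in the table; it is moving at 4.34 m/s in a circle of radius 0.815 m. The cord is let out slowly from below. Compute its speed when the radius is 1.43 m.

v₂ ≈ 2.47 m/s

Central (radial) force ⇒ zero torque about the center ⇒ m v r is constant.
v₂ = v₁ r₁ / r₂ = (4.34)(0.815) / (1.43) = 2.473 m/s.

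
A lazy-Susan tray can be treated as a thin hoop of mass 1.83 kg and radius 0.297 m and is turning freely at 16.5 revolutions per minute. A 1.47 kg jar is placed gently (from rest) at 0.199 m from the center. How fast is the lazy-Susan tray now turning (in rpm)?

The added mass arrives with no angular momentum about the center, and any external torque about the center is negligible, so the system's angular momentum is conserved.
I_p = (1.83)(0.297)² = 0.1614 kg·m².
Added inertia Σmr² = (1.47)(0.199)² = 0.05821 kg·m²; I_f = 0.1614 + 0.05821 = 0.2196 kg·m².
ω_f = I_p ω_i / I_f = (0.1614)(16.5) / 0.2196 = 12.13 rpm.

ω_f ≈ 12.1 rpm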